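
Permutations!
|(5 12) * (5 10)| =|(5 12 10)| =3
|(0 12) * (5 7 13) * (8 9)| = 6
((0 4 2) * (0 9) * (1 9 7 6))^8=(0 4 2 7 6 1 9)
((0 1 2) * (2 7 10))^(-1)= ((0 1 7 10 2))^(-1)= (0 2 10 7 1)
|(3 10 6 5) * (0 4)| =4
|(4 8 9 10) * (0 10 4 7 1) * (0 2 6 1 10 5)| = |(0 5)(1 2 6)(4 8 9)(7 10)| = 6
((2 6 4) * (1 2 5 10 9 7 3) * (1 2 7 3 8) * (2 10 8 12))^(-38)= (1 12 6 5)(2 4 8 7)(3 10 9)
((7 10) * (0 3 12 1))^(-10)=((0 3 12 1)(7 10))^(-10)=(0 12)(1 3)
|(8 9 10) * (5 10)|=4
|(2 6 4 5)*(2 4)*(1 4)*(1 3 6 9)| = |(1 4 5 3 6 2 9)| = 7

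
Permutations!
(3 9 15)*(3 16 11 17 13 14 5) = (3 9 15 16 11 17 13 14 5) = [0, 1, 2, 9, 4, 3, 6, 7, 8, 15, 10, 17, 12, 14, 5, 16, 11, 13]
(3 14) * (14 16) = (3 16 14) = [0, 1, 2, 16, 4, 5, 6, 7, 8, 9, 10, 11, 12, 13, 3, 15, 14]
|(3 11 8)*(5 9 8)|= |(3 11 5 9 8)|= 5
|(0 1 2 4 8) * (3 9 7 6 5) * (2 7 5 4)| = 6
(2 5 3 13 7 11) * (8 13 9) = (2 5 3 9 8 13 7 11) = [0, 1, 5, 9, 4, 3, 6, 11, 13, 8, 10, 2, 12, 7]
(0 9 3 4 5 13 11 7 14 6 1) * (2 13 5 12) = [9, 0, 13, 4, 12, 5, 1, 14, 8, 3, 10, 7, 2, 11, 6] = (0 9 3 4 12 2 13 11 7 14 6 1)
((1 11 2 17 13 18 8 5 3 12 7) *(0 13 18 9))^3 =(1 17 5 7 2 8 12 11 18 3)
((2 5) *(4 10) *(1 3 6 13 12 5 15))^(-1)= (1 15 2 5 12 13 6 3)(4 10)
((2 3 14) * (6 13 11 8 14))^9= ((2 3 6 13 11 8 14))^9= (2 6 11 14 3 13 8)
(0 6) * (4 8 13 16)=(0 6)(4 8 13 16)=[6, 1, 2, 3, 8, 5, 0, 7, 13, 9, 10, 11, 12, 16, 14, 15, 4]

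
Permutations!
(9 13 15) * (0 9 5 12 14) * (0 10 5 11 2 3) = (0 9 13 15 11 2 3)(5 12 14 10) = [9, 1, 3, 0, 4, 12, 6, 7, 8, 13, 5, 2, 14, 15, 10, 11]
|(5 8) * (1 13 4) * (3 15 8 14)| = 15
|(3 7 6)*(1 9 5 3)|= |(1 9 5 3 7 6)|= 6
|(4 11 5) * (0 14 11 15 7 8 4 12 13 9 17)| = 8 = |(0 14 11 5 12 13 9 17)(4 15 7 8)|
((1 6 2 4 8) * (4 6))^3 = (8)(2 6)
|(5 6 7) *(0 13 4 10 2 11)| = 6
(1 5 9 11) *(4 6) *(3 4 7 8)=(1 5 9 11)(3 4 6 7 8)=[0, 5, 2, 4, 6, 9, 7, 8, 3, 11, 10, 1]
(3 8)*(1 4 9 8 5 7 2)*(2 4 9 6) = (1 9 8 3 5 7 4 6 2) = [0, 9, 1, 5, 6, 7, 2, 4, 3, 8]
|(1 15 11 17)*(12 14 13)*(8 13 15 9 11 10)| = 12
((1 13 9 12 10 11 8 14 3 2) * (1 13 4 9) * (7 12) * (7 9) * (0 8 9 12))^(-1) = ((0 8 14 3 2 13 1 4 7)(9 12 10 11))^(-1) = (0 7 4 1 13 2 3 14 8)(9 11 10 12)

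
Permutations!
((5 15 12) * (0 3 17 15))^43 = (0 3 17 15 12 5)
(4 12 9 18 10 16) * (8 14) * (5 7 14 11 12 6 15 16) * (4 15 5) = (4 6 5 7 14 8 11 12 9 18 10)(15 16) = [0, 1, 2, 3, 6, 7, 5, 14, 11, 18, 4, 12, 9, 13, 8, 16, 15, 17, 10]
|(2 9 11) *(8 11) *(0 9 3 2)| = |(0 9 8 11)(2 3)| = 4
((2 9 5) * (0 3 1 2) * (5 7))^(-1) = ((0 3 1 2 9 7 5))^(-1) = (0 5 7 9 2 1 3)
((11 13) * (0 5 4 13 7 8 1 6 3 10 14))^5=(0 7 10 13 6 5 8 14 11 3 4 1)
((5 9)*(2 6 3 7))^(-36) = (9)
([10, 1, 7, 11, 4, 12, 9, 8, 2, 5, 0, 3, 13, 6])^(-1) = [10, 1, 8, 11, 4, 9, 13, 2, 7, 6, 0, 3, 5, 12]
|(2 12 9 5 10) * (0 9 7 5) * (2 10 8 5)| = 6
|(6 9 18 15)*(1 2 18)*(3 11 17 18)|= |(1 2 3 11 17 18 15 6 9)|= 9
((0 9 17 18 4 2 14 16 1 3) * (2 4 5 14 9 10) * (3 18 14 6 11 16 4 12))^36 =(18)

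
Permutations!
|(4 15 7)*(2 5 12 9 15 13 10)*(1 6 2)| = 11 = |(1 6 2 5 12 9 15 7 4 13 10)|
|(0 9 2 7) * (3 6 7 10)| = |(0 9 2 10 3 6 7)| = 7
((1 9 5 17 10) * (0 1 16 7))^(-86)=(0 9 17 16)(1 5 10 7)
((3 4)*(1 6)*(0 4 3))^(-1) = (0 4)(1 6)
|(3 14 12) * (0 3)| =|(0 3 14 12)| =4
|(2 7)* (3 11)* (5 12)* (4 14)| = 2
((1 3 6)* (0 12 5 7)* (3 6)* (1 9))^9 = (0 12 5 7)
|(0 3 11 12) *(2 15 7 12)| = 7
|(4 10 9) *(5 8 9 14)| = 6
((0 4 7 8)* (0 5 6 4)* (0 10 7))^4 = ((0 10 7 8 5 6 4))^4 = (0 5 10 6 7 4 8)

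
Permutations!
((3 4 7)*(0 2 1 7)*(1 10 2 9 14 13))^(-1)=(0 4 3 7 1 13 14 9)(2 10)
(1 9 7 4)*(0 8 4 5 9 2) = (0 8 4 1 2)(5 9 7) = [8, 2, 0, 3, 1, 9, 6, 5, 4, 7]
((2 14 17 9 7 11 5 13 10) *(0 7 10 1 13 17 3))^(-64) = (0 10 11 14 17)(2 5 3 9 7)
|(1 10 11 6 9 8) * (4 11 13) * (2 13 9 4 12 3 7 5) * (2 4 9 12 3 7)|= |(1 10 12 7 5 4 11 6 9 8)(2 13 3)|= 30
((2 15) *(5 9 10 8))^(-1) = (2 15)(5 8 10 9) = ((2 15)(5 9 10 8))^(-1)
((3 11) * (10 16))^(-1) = ((3 11)(10 16))^(-1) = (3 11)(10 16)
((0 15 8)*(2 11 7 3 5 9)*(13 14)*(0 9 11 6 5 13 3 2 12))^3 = ((0 15 8 9 12)(2 6 5 11 7)(3 13 14))^3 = (0 9 15 12 8)(2 11 6 7 5)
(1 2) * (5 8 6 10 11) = (1 2)(5 8 6 10 11) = [0, 2, 1, 3, 4, 8, 10, 7, 6, 9, 11, 5]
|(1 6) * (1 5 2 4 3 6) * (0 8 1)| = 15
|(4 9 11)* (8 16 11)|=5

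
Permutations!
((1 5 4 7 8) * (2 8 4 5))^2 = (1 8 2)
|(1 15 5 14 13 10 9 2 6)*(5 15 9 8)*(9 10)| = 9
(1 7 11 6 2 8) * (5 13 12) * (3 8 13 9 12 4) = (1 7 11 6 2 13 4 3 8)(5 9 12) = [0, 7, 13, 8, 3, 9, 2, 11, 1, 12, 10, 6, 5, 4]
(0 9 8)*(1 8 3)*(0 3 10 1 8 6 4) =(0 9 10 1 6 4)(3 8) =[9, 6, 2, 8, 0, 5, 4, 7, 3, 10, 1]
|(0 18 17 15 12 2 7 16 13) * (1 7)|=10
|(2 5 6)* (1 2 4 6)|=6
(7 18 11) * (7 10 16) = (7 18 11 10 16) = [0, 1, 2, 3, 4, 5, 6, 18, 8, 9, 16, 10, 12, 13, 14, 15, 7, 17, 11]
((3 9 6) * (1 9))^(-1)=((1 9 6 3))^(-1)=(1 3 6 9)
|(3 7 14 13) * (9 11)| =|(3 7 14 13)(9 11)| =4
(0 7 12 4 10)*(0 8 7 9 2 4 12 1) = (12)(0 9 2 4 10 8 7 1) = [9, 0, 4, 3, 10, 5, 6, 1, 7, 2, 8, 11, 12]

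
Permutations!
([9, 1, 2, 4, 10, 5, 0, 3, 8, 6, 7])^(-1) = (0 6 9)(3 7 10 4)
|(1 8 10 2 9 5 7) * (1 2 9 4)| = 8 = |(1 8 10 9 5 7 2 4)|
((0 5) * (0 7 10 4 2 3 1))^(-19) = ((0 5 7 10 4 2 3 1))^(-19) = (0 2 7 1 4 5 3 10)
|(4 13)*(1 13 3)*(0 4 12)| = 6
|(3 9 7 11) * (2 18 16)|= |(2 18 16)(3 9 7 11)|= 12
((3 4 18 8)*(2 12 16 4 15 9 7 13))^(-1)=((2 12 16 4 18 8 3 15 9 7 13))^(-1)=(2 13 7 9 15 3 8 18 4 16 12)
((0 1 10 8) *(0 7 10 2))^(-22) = ((0 1 2)(7 10 8))^(-22) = (0 2 1)(7 8 10)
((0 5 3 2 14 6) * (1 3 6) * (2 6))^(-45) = (0 1 5 3 2 6 14)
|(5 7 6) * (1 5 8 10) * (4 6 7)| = 6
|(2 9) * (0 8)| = 2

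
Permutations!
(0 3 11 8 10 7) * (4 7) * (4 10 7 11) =(0 3 4 11 8 7) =[3, 1, 2, 4, 11, 5, 6, 0, 7, 9, 10, 8]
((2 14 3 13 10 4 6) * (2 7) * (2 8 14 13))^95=(2 7 13 8 10 14 4 3 6)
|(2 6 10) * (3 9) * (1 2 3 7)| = 7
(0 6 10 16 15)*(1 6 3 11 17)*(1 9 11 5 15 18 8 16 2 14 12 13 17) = (0 3 5 15)(1 6 10 2 14 12 13 17 9 11)(8 16 18) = [3, 6, 14, 5, 4, 15, 10, 7, 16, 11, 2, 1, 13, 17, 12, 0, 18, 9, 8]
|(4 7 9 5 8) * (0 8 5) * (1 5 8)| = |(0 1 5 8 4 7 9)| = 7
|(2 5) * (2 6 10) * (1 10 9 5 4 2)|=|(1 10)(2 4)(5 6 9)|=6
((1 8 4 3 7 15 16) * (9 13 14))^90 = (1 16 15 7 3 4 8)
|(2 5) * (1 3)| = |(1 3)(2 5)| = 2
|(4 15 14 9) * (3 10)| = 4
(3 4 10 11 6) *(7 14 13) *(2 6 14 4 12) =(2 6 3 12)(4 10 11 14 13 7) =[0, 1, 6, 12, 10, 5, 3, 4, 8, 9, 11, 14, 2, 7, 13]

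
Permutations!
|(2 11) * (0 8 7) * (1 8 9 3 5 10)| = |(0 9 3 5 10 1 8 7)(2 11)| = 8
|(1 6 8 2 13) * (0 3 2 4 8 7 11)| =8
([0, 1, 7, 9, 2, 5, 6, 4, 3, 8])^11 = (2 4 7)(3 8 9)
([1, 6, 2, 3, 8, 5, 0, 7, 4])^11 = [6, 0, 2, 3, 8, 5, 1, 7, 4]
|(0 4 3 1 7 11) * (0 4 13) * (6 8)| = |(0 13)(1 7 11 4 3)(6 8)| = 10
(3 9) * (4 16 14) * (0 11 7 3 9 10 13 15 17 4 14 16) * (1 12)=(0 11 7 3 10 13 15 17 4)(1 12)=[11, 12, 2, 10, 0, 5, 6, 3, 8, 9, 13, 7, 1, 15, 14, 17, 16, 4]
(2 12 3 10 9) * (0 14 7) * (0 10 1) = (0 14 7 10 9 2 12 3 1) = [14, 0, 12, 1, 4, 5, 6, 10, 8, 2, 9, 11, 3, 13, 7]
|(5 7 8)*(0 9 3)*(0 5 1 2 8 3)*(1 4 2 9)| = 3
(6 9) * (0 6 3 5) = (0 6 9 3 5) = [6, 1, 2, 5, 4, 0, 9, 7, 8, 3]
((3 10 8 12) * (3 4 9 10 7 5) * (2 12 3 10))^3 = (2 9 4 12)(3 10 7 8 5)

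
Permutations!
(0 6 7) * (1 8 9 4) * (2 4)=(0 6 7)(1 8 9 2 4)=[6, 8, 4, 3, 1, 5, 7, 0, 9, 2]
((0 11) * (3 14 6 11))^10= (14)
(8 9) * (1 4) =(1 4)(8 9) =[0, 4, 2, 3, 1, 5, 6, 7, 9, 8]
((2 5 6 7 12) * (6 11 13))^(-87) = (2 6 5 7 11 12 13)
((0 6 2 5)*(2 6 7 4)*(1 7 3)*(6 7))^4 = (0 7)(1 2)(3 4)(5 6)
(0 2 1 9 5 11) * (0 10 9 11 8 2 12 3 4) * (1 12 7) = (0 7 1 11 10 9 5 8 2 12 3 4) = [7, 11, 12, 4, 0, 8, 6, 1, 2, 5, 9, 10, 3]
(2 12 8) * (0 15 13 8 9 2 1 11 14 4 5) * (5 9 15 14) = (0 14 4 9 2 12 15 13 8 1 11 5) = [14, 11, 12, 3, 9, 0, 6, 7, 1, 2, 10, 5, 15, 8, 4, 13]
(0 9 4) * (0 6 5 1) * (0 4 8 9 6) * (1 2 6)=(0 1 4)(2 6 5)(8 9)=[1, 4, 6, 3, 0, 2, 5, 7, 9, 8]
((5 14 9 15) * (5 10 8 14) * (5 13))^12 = (8 9 10 14 15)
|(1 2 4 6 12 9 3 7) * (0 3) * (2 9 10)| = |(0 3 7 1 9)(2 4 6 12 10)| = 5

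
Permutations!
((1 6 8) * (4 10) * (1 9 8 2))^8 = (10)(1 2 6)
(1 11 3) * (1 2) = [0, 11, 1, 2, 4, 5, 6, 7, 8, 9, 10, 3] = (1 11 3 2)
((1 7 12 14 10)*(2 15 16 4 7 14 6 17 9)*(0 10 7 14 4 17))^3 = ((0 10 1 4 14 7 12 6)(2 15 16 17 9))^3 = (0 4 12 10 14 6 1 7)(2 17 15 9 16)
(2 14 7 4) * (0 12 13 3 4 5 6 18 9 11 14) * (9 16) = (0 12 13 3 4 2)(5 6 18 16 9 11 14 7) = [12, 1, 0, 4, 2, 6, 18, 5, 8, 11, 10, 14, 13, 3, 7, 15, 9, 17, 16]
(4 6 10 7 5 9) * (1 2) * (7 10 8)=(10)(1 2)(4 6 8 7 5 9)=[0, 2, 1, 3, 6, 9, 8, 5, 7, 4, 10]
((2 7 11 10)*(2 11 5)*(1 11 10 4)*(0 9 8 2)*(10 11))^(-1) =(0 5 7 2 8 9)(1 4 11 10)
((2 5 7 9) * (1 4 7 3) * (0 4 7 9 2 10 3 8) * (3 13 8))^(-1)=(0 8 13 10 9 4)(1 3 5 2 7)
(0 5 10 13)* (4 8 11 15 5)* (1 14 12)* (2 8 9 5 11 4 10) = [10, 14, 8, 3, 9, 2, 6, 7, 4, 5, 13, 15, 1, 0, 12, 11] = (0 10 13)(1 14 12)(2 8 4 9 5)(11 15)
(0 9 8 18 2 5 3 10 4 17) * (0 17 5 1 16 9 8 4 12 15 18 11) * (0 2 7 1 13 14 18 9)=(0 8 11 2 13 14 18 7 1 16)(3 10 12 15 9 4 5)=[8, 16, 13, 10, 5, 3, 6, 1, 11, 4, 12, 2, 15, 14, 18, 9, 0, 17, 7]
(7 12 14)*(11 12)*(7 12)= (7 11)(12 14)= [0, 1, 2, 3, 4, 5, 6, 11, 8, 9, 10, 7, 14, 13, 12]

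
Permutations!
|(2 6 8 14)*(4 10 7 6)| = 7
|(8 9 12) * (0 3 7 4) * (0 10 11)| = 6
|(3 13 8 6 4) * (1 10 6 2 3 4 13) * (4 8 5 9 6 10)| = |(1 4 8 2 3)(5 9 6 13)| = 20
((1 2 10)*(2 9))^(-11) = (1 9 2 10)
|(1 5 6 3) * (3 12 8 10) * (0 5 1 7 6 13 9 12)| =10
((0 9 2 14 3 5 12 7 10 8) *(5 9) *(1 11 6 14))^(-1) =((0 5 12 7 10 8)(1 11 6 14 3 9 2))^(-1) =(0 8 10 7 12 5)(1 2 9 3 14 6 11)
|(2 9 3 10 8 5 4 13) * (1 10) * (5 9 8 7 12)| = 11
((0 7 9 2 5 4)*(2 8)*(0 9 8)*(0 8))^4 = ((0 7)(2 5 4 9 8))^4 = (2 8 9 4 5)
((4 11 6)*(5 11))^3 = (4 6 11 5)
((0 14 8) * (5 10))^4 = (0 14 8)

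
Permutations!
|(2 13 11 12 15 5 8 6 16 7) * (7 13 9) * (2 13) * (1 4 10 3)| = |(1 4 10 3)(2 9 7 13 11 12 15 5 8 6 16)| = 44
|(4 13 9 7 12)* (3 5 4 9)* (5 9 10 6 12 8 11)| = |(3 9 7 8 11 5 4 13)(6 12 10)| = 24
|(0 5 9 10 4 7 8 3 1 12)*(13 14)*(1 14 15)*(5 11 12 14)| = |(0 11 12)(1 14 13 15)(3 5 9 10 4 7 8)| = 84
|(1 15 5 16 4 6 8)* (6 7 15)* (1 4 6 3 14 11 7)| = 11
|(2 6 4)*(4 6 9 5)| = 4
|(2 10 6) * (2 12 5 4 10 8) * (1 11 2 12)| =9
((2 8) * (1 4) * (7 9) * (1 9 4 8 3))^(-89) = (1 3 2 8)(4 9 7)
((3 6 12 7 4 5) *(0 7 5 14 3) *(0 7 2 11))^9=(3 12 7 14 6 5 4)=((0 2 11)(3 6 12 5 7 4 14))^9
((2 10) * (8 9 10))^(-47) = (2 8 9 10)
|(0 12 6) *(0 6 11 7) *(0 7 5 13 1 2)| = |(0 12 11 5 13 1 2)| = 7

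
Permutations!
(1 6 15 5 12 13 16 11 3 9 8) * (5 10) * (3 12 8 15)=(1 6 3 9 15 10 5 8)(11 12 13 16)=[0, 6, 2, 9, 4, 8, 3, 7, 1, 15, 5, 12, 13, 16, 14, 10, 11]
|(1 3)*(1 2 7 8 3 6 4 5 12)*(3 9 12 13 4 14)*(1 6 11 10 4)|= 24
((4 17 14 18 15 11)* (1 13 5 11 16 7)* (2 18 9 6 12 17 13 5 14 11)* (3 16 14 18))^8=(1 2 16)(3 7 5)(4 17 6 14 18)(9 15 13 11 12)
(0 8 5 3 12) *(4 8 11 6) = (0 11 6 4 8 5 3 12) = [11, 1, 2, 12, 8, 3, 4, 7, 5, 9, 10, 6, 0]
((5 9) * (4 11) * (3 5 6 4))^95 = (3 11 4 6 9 5)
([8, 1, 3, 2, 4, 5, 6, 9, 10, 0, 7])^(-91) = [9, 1, 3, 2, 4, 5, 6, 10, 0, 7, 8]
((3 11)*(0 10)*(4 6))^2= ((0 10)(3 11)(4 6))^2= (11)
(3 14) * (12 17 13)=(3 14)(12 17 13)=[0, 1, 2, 14, 4, 5, 6, 7, 8, 9, 10, 11, 17, 12, 3, 15, 16, 13]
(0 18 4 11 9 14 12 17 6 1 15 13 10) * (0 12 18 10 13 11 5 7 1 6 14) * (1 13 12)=[10, 15, 2, 3, 5, 7, 6, 13, 8, 0, 1, 9, 17, 12, 18, 11, 16, 14, 4]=(0 10 1 15 11 9)(4 5 7 13 12 17 14 18)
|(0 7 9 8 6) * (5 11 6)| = 7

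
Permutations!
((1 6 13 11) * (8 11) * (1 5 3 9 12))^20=(1 13 11 3 12 6 8 5 9)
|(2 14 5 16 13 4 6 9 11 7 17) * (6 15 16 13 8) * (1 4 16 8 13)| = 12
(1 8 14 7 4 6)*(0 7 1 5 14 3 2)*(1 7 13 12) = [13, 8, 0, 2, 6, 14, 5, 4, 3, 9, 10, 11, 1, 12, 7] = (0 13 12 1 8 3 2)(4 6 5 14 7)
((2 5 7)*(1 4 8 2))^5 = (1 7 5 2 8 4)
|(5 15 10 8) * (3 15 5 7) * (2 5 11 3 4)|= |(2 5 11 3 15 10 8 7 4)|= 9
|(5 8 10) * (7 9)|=6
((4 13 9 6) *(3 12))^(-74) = ((3 12)(4 13 9 6))^(-74) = (4 9)(6 13)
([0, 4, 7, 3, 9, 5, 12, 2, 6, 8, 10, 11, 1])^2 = [0, 9, 2, 3, 8, 5, 1, 7, 12, 6, 10, 11, 4]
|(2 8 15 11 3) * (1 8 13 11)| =12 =|(1 8 15)(2 13 11 3)|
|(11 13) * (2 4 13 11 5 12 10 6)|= |(2 4 13 5 12 10 6)|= 7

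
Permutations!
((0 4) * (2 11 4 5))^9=(0 4 11 2 5)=((0 5 2 11 4))^9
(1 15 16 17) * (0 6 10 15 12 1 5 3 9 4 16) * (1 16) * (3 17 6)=(0 3 9 4 1 12 16 6 10 15)(5 17)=[3, 12, 2, 9, 1, 17, 10, 7, 8, 4, 15, 11, 16, 13, 14, 0, 6, 5]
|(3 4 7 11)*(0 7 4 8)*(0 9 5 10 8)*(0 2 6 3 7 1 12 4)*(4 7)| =12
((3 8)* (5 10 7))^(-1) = (3 8)(5 7 10)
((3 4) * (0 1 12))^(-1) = ((0 1 12)(3 4))^(-1) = (0 12 1)(3 4)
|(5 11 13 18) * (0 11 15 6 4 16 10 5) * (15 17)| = |(0 11 13 18)(4 16 10 5 17 15 6)| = 28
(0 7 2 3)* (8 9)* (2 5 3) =[7, 1, 2, 0, 4, 3, 6, 5, 9, 8] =(0 7 5 3)(8 9)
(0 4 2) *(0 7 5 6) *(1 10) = [4, 10, 7, 3, 2, 6, 0, 5, 8, 9, 1] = (0 4 2 7 5 6)(1 10)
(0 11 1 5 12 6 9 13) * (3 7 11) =(0 3 7 11 1 5 12 6 9 13) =[3, 5, 2, 7, 4, 12, 9, 11, 8, 13, 10, 1, 6, 0]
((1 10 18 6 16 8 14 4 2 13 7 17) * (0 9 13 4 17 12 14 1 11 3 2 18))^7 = (0 11 8 12 18 9 3 1 14 6 13 2 10 17 16 7 4)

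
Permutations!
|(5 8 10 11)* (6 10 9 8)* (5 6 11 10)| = 6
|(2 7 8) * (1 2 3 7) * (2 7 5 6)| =7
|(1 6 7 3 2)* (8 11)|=10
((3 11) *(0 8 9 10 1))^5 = ((0 8 9 10 1)(3 11))^5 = (3 11)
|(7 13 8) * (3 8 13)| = |(13)(3 8 7)| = 3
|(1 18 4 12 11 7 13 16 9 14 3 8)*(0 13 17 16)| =|(0 13)(1 18 4 12 11 7 17 16 9 14 3 8)| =12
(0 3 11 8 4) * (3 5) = (0 5 3 11 8 4) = [5, 1, 2, 11, 0, 3, 6, 7, 4, 9, 10, 8]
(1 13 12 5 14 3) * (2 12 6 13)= (1 2 12 5 14 3)(6 13)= [0, 2, 12, 1, 4, 14, 13, 7, 8, 9, 10, 11, 5, 6, 3]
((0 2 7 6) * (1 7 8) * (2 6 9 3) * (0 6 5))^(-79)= ((0 5)(1 7 9 3 2 8))^(-79)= (0 5)(1 8 2 3 9 7)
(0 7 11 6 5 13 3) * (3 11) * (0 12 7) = (3 12 7)(5 13 11 6) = [0, 1, 2, 12, 4, 13, 5, 3, 8, 9, 10, 6, 7, 11]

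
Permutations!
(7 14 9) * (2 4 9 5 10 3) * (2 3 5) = (2 4 9 7 14)(5 10) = [0, 1, 4, 3, 9, 10, 6, 14, 8, 7, 5, 11, 12, 13, 2]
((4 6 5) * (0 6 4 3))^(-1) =((0 6 5 3))^(-1) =(0 3 5 6)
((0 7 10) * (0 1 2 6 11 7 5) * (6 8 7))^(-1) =((0 5)(1 2 8 7 10)(6 11))^(-1) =(0 5)(1 10 7 8 2)(6 11)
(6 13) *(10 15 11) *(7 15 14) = [0, 1, 2, 3, 4, 5, 13, 15, 8, 9, 14, 10, 12, 6, 7, 11] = (6 13)(7 15 11 10 14)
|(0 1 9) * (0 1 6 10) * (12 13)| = 6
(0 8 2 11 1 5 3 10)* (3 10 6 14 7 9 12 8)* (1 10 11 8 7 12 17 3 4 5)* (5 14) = [4, 1, 8, 6, 14, 11, 5, 9, 2, 17, 0, 10, 7, 13, 12, 15, 16, 3] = (0 4 14 12 7 9 17 3 6 5 11 10)(2 8)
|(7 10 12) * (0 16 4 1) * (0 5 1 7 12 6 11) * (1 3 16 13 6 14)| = |(0 13 6 11)(1 5 3 16 4 7 10 14)| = 8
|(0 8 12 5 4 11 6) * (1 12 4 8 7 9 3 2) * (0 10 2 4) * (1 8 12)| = 10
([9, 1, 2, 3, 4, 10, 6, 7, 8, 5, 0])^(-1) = (0 10 5 9)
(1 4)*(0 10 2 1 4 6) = (0 10 2 1 6) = [10, 6, 1, 3, 4, 5, 0, 7, 8, 9, 2]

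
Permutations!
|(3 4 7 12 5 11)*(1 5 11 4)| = 7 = |(1 5 4 7 12 11 3)|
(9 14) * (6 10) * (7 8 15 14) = (6 10)(7 8 15 14 9) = [0, 1, 2, 3, 4, 5, 10, 8, 15, 7, 6, 11, 12, 13, 9, 14]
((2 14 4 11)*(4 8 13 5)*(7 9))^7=(14)(7 9)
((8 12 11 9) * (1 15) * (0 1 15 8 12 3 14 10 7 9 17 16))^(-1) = (0 16 17 11 12 9 7 10 14 3 8 1)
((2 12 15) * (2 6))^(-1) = (2 6 15 12)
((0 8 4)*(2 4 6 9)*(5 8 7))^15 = ((0 7 5 8 6 9 2 4))^15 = (0 4 2 9 6 8 5 7)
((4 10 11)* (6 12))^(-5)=(4 10 11)(6 12)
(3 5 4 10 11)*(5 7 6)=(3 7 6 5 4 10 11)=[0, 1, 2, 7, 10, 4, 5, 6, 8, 9, 11, 3]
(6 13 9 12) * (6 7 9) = (6 13)(7 9 12) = [0, 1, 2, 3, 4, 5, 13, 9, 8, 12, 10, 11, 7, 6]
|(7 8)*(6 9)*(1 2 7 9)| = |(1 2 7 8 9 6)| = 6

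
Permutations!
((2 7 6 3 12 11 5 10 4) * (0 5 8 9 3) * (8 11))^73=((0 5 10 4 2 7 6)(3 12 8 9))^73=(0 4 6 10 7 5 2)(3 12 8 9)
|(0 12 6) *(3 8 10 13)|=12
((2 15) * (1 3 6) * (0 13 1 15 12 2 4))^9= (0 1 6 4 13 3 15)(2 12)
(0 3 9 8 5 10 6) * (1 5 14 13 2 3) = (0 1 5 10 6)(2 3 9 8 14 13) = [1, 5, 3, 9, 4, 10, 0, 7, 14, 8, 6, 11, 12, 2, 13]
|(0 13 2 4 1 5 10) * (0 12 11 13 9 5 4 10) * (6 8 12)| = |(0 9 5)(1 4)(2 10 6 8 12 11 13)| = 42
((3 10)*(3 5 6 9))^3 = ((3 10 5 6 9))^3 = (3 6 10 9 5)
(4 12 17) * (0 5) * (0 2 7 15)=(0 5 2 7 15)(4 12 17)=[5, 1, 7, 3, 12, 2, 6, 15, 8, 9, 10, 11, 17, 13, 14, 0, 16, 4]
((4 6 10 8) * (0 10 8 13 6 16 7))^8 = ((0 10 13 6 8 4 16 7))^8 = (16)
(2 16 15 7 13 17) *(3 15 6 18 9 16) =[0, 1, 3, 15, 4, 5, 18, 13, 8, 16, 10, 11, 12, 17, 14, 7, 6, 2, 9] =(2 3 15 7 13 17)(6 18 9 16)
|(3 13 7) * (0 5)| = |(0 5)(3 13 7)| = 6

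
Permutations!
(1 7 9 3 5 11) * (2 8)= [0, 7, 8, 5, 4, 11, 6, 9, 2, 3, 10, 1]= (1 7 9 3 5 11)(2 8)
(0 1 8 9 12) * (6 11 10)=(0 1 8 9 12)(6 11 10)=[1, 8, 2, 3, 4, 5, 11, 7, 9, 12, 6, 10, 0]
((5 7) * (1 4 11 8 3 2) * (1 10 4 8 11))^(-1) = (11)(1 4 10 2 3 8)(5 7)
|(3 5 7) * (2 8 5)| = 5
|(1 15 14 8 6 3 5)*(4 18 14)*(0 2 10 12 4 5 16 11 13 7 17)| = 15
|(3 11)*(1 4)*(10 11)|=|(1 4)(3 10 11)|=6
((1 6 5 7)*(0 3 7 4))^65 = ((0 3 7 1 6 5 4))^65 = (0 7 6 4 3 1 5)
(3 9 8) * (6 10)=[0, 1, 2, 9, 4, 5, 10, 7, 3, 8, 6]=(3 9 8)(6 10)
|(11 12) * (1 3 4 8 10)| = |(1 3 4 8 10)(11 12)| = 10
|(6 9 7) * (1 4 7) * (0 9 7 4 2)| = 4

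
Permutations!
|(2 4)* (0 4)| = 3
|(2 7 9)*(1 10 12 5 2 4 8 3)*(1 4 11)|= |(1 10 12 5 2 7 9 11)(3 4 8)|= 24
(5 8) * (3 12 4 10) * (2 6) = (2 6)(3 12 4 10)(5 8) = [0, 1, 6, 12, 10, 8, 2, 7, 5, 9, 3, 11, 4]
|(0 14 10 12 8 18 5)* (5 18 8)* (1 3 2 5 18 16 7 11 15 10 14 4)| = 42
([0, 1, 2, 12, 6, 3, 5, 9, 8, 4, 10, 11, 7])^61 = [0, 1, 2, 6, 7, 4, 9, 3, 8, 12, 10, 11, 5]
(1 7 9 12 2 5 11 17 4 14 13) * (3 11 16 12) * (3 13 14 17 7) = (1 3 11 7 9 13)(2 5 16 12)(4 17) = [0, 3, 5, 11, 17, 16, 6, 9, 8, 13, 10, 7, 2, 1, 14, 15, 12, 4]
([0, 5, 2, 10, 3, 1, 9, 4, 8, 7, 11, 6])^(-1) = [0, 5, 2, 4, 7, 1, 11, 9, 8, 6, 3, 10]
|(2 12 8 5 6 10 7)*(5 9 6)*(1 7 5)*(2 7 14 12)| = 8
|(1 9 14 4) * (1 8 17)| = |(1 9 14 4 8 17)| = 6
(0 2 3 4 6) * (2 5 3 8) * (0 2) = [5, 1, 8, 4, 6, 3, 2, 7, 0] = (0 5 3 4 6 2 8)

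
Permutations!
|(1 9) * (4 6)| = 2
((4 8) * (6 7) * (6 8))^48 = (8)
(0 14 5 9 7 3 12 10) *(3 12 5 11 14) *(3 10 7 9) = (0 10)(3 5)(7 12)(11 14) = [10, 1, 2, 5, 4, 3, 6, 12, 8, 9, 0, 14, 7, 13, 11]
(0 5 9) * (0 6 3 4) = (0 5 9 6 3 4) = [5, 1, 2, 4, 0, 9, 3, 7, 8, 6]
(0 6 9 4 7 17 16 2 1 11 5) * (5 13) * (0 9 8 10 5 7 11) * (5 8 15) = (0 6 15 5 9 4 11 13 7 17 16 2 1)(8 10) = [6, 0, 1, 3, 11, 9, 15, 17, 10, 4, 8, 13, 12, 7, 14, 5, 2, 16]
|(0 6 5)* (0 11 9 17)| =|(0 6 5 11 9 17)| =6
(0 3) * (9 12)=(0 3)(9 12)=[3, 1, 2, 0, 4, 5, 6, 7, 8, 12, 10, 11, 9]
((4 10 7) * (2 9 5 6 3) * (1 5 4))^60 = ((1 5 6 3 2 9 4 10 7))^60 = (1 4 3)(2 5 10)(6 7 9)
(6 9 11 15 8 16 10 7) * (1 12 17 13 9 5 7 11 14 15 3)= (1 12 17 13 9 14 15 8 16 10 11 3)(5 7 6)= [0, 12, 2, 1, 4, 7, 5, 6, 16, 14, 11, 3, 17, 9, 15, 8, 10, 13]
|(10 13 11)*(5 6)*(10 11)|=2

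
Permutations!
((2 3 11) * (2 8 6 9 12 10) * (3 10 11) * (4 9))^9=((2 10)(4 9 12 11 8 6))^9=(2 10)(4 11)(6 12)(8 9)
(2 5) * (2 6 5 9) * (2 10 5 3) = (2 9 10 5 6 3) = [0, 1, 9, 2, 4, 6, 3, 7, 8, 10, 5]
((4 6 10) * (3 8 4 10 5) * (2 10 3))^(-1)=(2 5 6 4 8 3 10)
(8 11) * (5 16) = [0, 1, 2, 3, 4, 16, 6, 7, 11, 9, 10, 8, 12, 13, 14, 15, 5] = (5 16)(8 11)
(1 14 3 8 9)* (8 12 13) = (1 14 3 12 13 8 9) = [0, 14, 2, 12, 4, 5, 6, 7, 9, 1, 10, 11, 13, 8, 3]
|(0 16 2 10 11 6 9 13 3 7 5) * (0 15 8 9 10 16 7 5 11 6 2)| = 30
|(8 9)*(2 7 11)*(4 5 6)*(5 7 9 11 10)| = |(2 9 8 11)(4 7 10 5 6)| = 20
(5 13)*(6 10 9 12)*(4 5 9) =(4 5 13 9 12 6 10) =[0, 1, 2, 3, 5, 13, 10, 7, 8, 12, 4, 11, 6, 9]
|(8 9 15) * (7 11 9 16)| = |(7 11 9 15 8 16)| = 6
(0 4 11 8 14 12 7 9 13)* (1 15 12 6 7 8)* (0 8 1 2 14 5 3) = [4, 15, 14, 0, 11, 3, 7, 9, 5, 13, 10, 2, 1, 8, 6, 12] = (0 4 11 2 14 6 7 9 13 8 5 3)(1 15 12)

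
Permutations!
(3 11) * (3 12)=(3 11 12)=[0, 1, 2, 11, 4, 5, 6, 7, 8, 9, 10, 12, 3]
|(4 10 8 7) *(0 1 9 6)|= 4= |(0 1 9 6)(4 10 8 7)|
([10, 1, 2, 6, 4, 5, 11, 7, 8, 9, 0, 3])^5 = (0 10)(3 11 6)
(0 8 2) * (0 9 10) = (0 8 2 9 10) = [8, 1, 9, 3, 4, 5, 6, 7, 2, 10, 0]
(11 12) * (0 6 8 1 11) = (0 6 8 1 11 12) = [6, 11, 2, 3, 4, 5, 8, 7, 1, 9, 10, 12, 0]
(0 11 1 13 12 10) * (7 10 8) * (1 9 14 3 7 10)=(0 11 9 14 3 7 1 13 12 8 10)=[11, 13, 2, 7, 4, 5, 6, 1, 10, 14, 0, 9, 8, 12, 3]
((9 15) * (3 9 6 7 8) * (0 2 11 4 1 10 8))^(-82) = (0 11 1 8 9 6)(2 4 10 3 15 7)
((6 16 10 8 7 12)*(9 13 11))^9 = ((6 16 10 8 7 12)(9 13 11))^9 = (6 8)(7 16)(10 12)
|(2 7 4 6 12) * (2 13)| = |(2 7 4 6 12 13)| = 6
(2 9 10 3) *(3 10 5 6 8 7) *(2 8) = [0, 1, 9, 8, 4, 6, 2, 3, 7, 5, 10] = (10)(2 9 5 6)(3 8 7)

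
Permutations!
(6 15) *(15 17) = (6 17 15) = [0, 1, 2, 3, 4, 5, 17, 7, 8, 9, 10, 11, 12, 13, 14, 6, 16, 15]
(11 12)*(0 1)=[1, 0, 2, 3, 4, 5, 6, 7, 8, 9, 10, 12, 11]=(0 1)(11 12)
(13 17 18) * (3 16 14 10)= (3 16 14 10)(13 17 18)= [0, 1, 2, 16, 4, 5, 6, 7, 8, 9, 3, 11, 12, 17, 10, 15, 14, 18, 13]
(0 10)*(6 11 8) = (0 10)(6 11 8) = [10, 1, 2, 3, 4, 5, 11, 7, 6, 9, 0, 8]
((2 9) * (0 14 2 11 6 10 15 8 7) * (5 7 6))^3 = ((0 14 2 9 11 5 7)(6 10 15 8))^3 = (0 9 7 2 5 14 11)(6 8 15 10)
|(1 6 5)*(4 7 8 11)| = |(1 6 5)(4 7 8 11)| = 12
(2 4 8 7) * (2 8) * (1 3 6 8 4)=[0, 3, 1, 6, 2, 5, 8, 4, 7]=(1 3 6 8 7 4 2)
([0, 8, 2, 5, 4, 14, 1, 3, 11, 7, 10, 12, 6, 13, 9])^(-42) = [0, 12, 2, 9, 4, 7, 11, 14, 6, 5, 10, 1, 8, 13, 3]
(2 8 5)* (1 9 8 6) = [0, 9, 6, 3, 4, 2, 1, 7, 5, 8] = (1 9 8 5 2 6)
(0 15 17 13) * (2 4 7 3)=(0 15 17 13)(2 4 7 3)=[15, 1, 4, 2, 7, 5, 6, 3, 8, 9, 10, 11, 12, 0, 14, 17, 16, 13]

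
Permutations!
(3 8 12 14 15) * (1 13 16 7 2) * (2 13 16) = (1 16 7 13 2)(3 8 12 14 15) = [0, 16, 1, 8, 4, 5, 6, 13, 12, 9, 10, 11, 14, 2, 15, 3, 7]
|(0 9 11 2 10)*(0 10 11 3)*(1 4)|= |(0 9 3)(1 4)(2 11)|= 6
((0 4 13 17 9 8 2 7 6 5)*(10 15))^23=((0 4 13 17 9 8 2 7 6 5)(10 15))^23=(0 17 2 5 13 8 6 4 9 7)(10 15)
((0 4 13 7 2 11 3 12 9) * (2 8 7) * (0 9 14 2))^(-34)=(0 13 4)(2 11 3 12 14)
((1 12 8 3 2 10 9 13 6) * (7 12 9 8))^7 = ((1 9 13 6)(2 10 8 3)(7 12))^7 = (1 6 13 9)(2 3 8 10)(7 12)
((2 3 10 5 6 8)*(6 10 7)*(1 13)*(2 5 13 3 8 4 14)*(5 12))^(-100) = ((1 3 7 6 4 14 2 8 12 5 10 13))^(-100) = (1 12 4)(2 7 10)(3 5 14)(6 13 8)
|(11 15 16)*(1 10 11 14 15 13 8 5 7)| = 21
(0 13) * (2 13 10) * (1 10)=(0 1 10 2 13)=[1, 10, 13, 3, 4, 5, 6, 7, 8, 9, 2, 11, 12, 0]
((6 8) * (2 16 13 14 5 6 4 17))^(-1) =(2 17 4 8 6 5 14 13 16)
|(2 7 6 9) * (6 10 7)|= |(2 6 9)(7 10)|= 6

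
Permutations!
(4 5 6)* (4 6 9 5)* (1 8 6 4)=(1 8 6 4)(5 9)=[0, 8, 2, 3, 1, 9, 4, 7, 6, 5]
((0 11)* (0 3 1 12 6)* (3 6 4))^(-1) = (0 6 11)(1 3 4 12)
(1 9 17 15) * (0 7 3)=[7, 9, 2, 0, 4, 5, 6, 3, 8, 17, 10, 11, 12, 13, 14, 1, 16, 15]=(0 7 3)(1 9 17 15)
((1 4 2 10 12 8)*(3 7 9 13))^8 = ((1 4 2 10 12 8)(3 7 9 13))^8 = (13)(1 2 12)(4 10 8)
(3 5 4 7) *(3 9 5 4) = [0, 1, 2, 4, 7, 3, 6, 9, 8, 5] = (3 4 7 9 5)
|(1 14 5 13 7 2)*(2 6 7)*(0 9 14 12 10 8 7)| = 12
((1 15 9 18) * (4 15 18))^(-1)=(1 18)(4 9 15)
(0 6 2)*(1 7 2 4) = [6, 7, 0, 3, 1, 5, 4, 2] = (0 6 4 1 7 2)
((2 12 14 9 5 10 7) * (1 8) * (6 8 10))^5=(1 14)(2 6)(5 7)(8 12)(9 10)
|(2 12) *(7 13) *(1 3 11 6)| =4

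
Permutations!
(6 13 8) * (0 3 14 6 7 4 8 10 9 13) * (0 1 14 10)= (0 3 10 9 13)(1 14 6)(4 8 7)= [3, 14, 2, 10, 8, 5, 1, 4, 7, 13, 9, 11, 12, 0, 6]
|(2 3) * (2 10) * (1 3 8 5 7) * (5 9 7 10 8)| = |(1 3 8 9 7)(2 5 10)| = 15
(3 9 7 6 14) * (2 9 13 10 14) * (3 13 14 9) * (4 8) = (2 3 14 13 10 9 7 6)(4 8) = [0, 1, 3, 14, 8, 5, 2, 6, 4, 7, 9, 11, 12, 10, 13]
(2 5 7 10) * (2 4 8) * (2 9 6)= (2 5 7 10 4 8 9 6)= [0, 1, 5, 3, 8, 7, 2, 10, 9, 6, 4]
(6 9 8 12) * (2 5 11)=(2 5 11)(6 9 8 12)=[0, 1, 5, 3, 4, 11, 9, 7, 12, 8, 10, 2, 6]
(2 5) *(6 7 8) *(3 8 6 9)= (2 5)(3 8 9)(6 7)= [0, 1, 5, 8, 4, 2, 7, 6, 9, 3]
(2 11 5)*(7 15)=(2 11 5)(7 15)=[0, 1, 11, 3, 4, 2, 6, 15, 8, 9, 10, 5, 12, 13, 14, 7]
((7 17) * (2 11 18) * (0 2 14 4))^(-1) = ((0 2 11 18 14 4)(7 17))^(-1) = (0 4 14 18 11 2)(7 17)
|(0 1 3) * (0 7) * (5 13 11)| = 12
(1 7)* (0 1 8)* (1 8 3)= (0 8)(1 7 3)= [8, 7, 2, 1, 4, 5, 6, 3, 0]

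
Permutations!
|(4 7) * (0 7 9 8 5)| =6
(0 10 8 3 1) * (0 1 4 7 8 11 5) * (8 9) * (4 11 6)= (0 10 6 4 7 9 8 3 11 5)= [10, 1, 2, 11, 7, 0, 4, 9, 3, 8, 6, 5]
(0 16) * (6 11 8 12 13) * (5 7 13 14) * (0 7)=(0 16 7 13 6 11 8 12 14 5)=[16, 1, 2, 3, 4, 0, 11, 13, 12, 9, 10, 8, 14, 6, 5, 15, 7]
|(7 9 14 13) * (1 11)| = 4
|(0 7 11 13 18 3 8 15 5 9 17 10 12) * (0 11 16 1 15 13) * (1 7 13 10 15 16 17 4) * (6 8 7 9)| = 52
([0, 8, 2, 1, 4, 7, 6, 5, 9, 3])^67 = [0, 3, 2, 9, 4, 7, 6, 5, 1, 8]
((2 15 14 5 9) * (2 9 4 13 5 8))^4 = (15)(4 13 5) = ((2 15 14 8)(4 13 5))^4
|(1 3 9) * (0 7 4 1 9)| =|(9)(0 7 4 1 3)| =5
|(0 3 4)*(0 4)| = 2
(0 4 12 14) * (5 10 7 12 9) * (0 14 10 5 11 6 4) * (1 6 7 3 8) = [0, 6, 2, 8, 9, 5, 4, 12, 1, 11, 3, 7, 10, 13, 14] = (14)(1 6 4 9 11 7 12 10 3 8)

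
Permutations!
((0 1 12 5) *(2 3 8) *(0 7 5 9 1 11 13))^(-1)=(0 13 11)(1 9 12)(2 8 3)(5 7)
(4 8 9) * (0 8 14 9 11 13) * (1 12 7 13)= (0 8 11 1 12 7 13)(4 14 9)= [8, 12, 2, 3, 14, 5, 6, 13, 11, 4, 10, 1, 7, 0, 9]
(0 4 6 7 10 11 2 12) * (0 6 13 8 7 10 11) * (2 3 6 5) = (0 4 13 8 7 11 3 6 10)(2 12 5) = [4, 1, 12, 6, 13, 2, 10, 11, 7, 9, 0, 3, 5, 8]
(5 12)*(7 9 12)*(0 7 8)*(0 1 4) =[7, 4, 2, 3, 0, 8, 6, 9, 1, 12, 10, 11, 5] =(0 7 9 12 5 8 1 4)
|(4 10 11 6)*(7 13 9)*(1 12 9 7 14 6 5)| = |(1 12 9 14 6 4 10 11 5)(7 13)| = 18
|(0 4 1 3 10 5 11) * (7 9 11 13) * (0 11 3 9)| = 9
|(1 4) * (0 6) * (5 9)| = 2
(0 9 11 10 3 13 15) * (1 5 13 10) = (0 9 11 1 5 13 15)(3 10) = [9, 5, 2, 10, 4, 13, 6, 7, 8, 11, 3, 1, 12, 15, 14, 0]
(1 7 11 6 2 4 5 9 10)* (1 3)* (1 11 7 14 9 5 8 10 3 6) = (1 14 9 3 11)(2 4 8 10 6) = [0, 14, 4, 11, 8, 5, 2, 7, 10, 3, 6, 1, 12, 13, 9]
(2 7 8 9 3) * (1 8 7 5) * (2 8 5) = (1 5)(3 8 9) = [0, 5, 2, 8, 4, 1, 6, 7, 9, 3]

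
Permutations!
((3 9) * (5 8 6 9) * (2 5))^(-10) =((2 5 8 6 9 3))^(-10) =(2 8 9)(3 5 6)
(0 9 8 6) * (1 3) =(0 9 8 6)(1 3) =[9, 3, 2, 1, 4, 5, 0, 7, 6, 8]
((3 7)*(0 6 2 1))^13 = (0 6 2 1)(3 7) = ((0 6 2 1)(3 7))^13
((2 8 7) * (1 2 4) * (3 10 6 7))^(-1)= (1 4 7 6 10 3 8 2)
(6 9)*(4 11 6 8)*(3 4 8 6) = (3 4 11)(6 9) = [0, 1, 2, 4, 11, 5, 9, 7, 8, 6, 10, 3]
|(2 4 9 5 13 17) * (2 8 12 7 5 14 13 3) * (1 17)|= 12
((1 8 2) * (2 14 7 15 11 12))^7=(1 2 12 11 15 7 14 8)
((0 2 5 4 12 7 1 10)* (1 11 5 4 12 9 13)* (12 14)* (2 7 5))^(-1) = ((0 7 11 2 4 9 13 1 10)(5 14 12))^(-1) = (0 10 1 13 9 4 2 11 7)(5 12 14)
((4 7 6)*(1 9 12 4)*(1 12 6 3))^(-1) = (1 3 7 4 12 6 9) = ((1 9 6 12 4 7 3))^(-1)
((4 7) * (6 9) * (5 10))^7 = ((4 7)(5 10)(6 9))^7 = (4 7)(5 10)(6 9)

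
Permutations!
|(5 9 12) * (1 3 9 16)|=6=|(1 3 9 12 5 16)|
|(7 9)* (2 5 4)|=|(2 5 4)(7 9)|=6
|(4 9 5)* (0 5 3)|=5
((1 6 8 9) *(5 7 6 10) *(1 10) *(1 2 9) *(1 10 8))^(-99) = (1 5 9 6 10 2 7 8)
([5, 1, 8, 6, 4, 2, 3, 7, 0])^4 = [0, 1, 2, 3, 4, 5, 6, 7, 8]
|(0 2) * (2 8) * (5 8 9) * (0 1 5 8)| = |(0 9 8 2 1 5)| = 6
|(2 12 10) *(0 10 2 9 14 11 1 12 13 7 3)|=11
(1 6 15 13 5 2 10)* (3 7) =(1 6 15 13 5 2 10)(3 7) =[0, 6, 10, 7, 4, 2, 15, 3, 8, 9, 1, 11, 12, 5, 14, 13]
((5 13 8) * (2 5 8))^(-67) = ((2 5 13))^(-67) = (2 13 5)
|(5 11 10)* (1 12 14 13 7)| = 15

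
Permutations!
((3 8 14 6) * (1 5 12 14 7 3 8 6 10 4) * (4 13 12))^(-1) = (1 4 5)(3 7 8 6)(10 14 12 13)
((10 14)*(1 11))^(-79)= (1 11)(10 14)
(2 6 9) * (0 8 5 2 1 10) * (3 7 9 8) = (0 3 7 9 1 10)(2 6 8 5) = [3, 10, 6, 7, 4, 2, 8, 9, 5, 1, 0]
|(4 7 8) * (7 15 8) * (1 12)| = |(1 12)(4 15 8)| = 6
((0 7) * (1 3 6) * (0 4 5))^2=(0 4)(1 6 3)(5 7)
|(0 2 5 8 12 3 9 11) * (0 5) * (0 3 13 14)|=10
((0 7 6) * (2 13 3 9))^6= ((0 7 6)(2 13 3 9))^6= (2 3)(9 13)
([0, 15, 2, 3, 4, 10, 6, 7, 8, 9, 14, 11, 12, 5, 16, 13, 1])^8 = [0, 15, 2, 3, 4, 10, 6, 7, 8, 9, 14, 11, 12, 5, 16, 13, 1]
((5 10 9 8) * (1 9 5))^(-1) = (1 8 9)(5 10)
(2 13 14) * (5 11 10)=(2 13 14)(5 11 10)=[0, 1, 13, 3, 4, 11, 6, 7, 8, 9, 5, 10, 12, 14, 2]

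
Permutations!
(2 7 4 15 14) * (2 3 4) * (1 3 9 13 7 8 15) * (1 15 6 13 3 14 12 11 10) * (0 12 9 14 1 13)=(0 12 11 10 13 7 2 8 6)(3 4 15 9)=[12, 1, 8, 4, 15, 5, 0, 2, 6, 3, 13, 10, 11, 7, 14, 9]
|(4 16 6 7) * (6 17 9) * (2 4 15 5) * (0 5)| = |(0 5 2 4 16 17 9 6 7 15)| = 10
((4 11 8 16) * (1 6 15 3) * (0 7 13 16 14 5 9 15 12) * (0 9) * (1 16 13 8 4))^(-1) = ((0 7 8 14 5)(1 6 12 9 15 3 16)(4 11))^(-1) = (0 5 14 8 7)(1 16 3 15 9 12 6)(4 11)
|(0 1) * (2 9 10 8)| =|(0 1)(2 9 10 8)| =4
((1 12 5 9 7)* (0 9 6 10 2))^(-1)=((0 9 7 1 12 5 6 10 2))^(-1)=(0 2 10 6 5 12 1 7 9)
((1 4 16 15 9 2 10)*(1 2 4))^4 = ((2 10)(4 16 15 9))^4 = (16)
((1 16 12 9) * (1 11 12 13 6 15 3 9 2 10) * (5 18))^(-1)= (1 10 2 12 11 9 3 15 6 13 16)(5 18)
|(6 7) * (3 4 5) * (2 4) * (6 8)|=12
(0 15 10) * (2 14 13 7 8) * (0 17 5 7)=(0 15 10 17 5 7 8 2 14 13)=[15, 1, 14, 3, 4, 7, 6, 8, 2, 9, 17, 11, 12, 0, 13, 10, 16, 5]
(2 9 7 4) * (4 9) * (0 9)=(0 9 7)(2 4)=[9, 1, 4, 3, 2, 5, 6, 0, 8, 7]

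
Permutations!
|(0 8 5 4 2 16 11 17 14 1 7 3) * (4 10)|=|(0 8 5 10 4 2 16 11 17 14 1 7 3)|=13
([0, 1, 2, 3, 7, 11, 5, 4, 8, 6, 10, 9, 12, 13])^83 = [0, 1, 2, 3, 7, 6, 9, 4, 8, 11, 10, 5, 12, 13]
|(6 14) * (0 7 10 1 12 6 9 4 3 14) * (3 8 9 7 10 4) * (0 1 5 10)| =6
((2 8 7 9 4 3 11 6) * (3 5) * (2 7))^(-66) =(3 9 11 4 6 5 7)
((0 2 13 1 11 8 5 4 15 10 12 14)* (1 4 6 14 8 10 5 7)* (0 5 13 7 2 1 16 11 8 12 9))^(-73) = ((0 1 8 2 7 16 11 10 9)(4 15 13)(5 6 14))^(-73) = (0 9 10 11 16 7 2 8 1)(4 13 15)(5 14 6)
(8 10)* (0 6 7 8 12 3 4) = (0 6 7 8 10 12 3 4) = [6, 1, 2, 4, 0, 5, 7, 8, 10, 9, 12, 11, 3]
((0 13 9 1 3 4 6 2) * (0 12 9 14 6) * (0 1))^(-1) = ((0 13 14 6 2 12 9)(1 3 4))^(-1) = (0 9 12 2 6 14 13)(1 4 3)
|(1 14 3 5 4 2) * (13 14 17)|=8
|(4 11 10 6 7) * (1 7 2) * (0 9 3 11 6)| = |(0 9 3 11 10)(1 7 4 6 2)| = 5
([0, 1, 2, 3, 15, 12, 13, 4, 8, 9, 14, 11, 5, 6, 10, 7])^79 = [0, 1, 2, 3, 15, 12, 13, 4, 8, 9, 14, 11, 5, 6, 10, 7]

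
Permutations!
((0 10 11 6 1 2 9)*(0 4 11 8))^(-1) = ((0 10 8)(1 2 9 4 11 6))^(-1) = (0 8 10)(1 6 11 4 9 2)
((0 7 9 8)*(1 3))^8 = ((0 7 9 8)(1 3))^8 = (9)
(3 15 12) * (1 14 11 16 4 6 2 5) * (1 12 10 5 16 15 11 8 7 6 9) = (1 14 8 7 6 2 16 4 9)(3 11 15 10 5 12) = [0, 14, 16, 11, 9, 12, 2, 6, 7, 1, 5, 15, 3, 13, 8, 10, 4]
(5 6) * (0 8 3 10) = (0 8 3 10)(5 6) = [8, 1, 2, 10, 4, 6, 5, 7, 3, 9, 0]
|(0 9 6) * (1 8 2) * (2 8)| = 6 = |(0 9 6)(1 2)|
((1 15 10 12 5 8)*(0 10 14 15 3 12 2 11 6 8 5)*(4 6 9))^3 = (0 11 6 3 10 9 8 12 2 4 1)(14 15)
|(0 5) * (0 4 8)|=4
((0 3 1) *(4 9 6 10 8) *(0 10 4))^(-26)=((0 3 1 10 8)(4 9 6))^(-26)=(0 8 10 1 3)(4 9 6)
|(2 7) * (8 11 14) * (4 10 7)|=12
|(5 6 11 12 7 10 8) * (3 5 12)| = 4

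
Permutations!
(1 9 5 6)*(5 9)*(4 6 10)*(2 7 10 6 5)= (1 2 7 10 4 5 6)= [0, 2, 7, 3, 5, 6, 1, 10, 8, 9, 4]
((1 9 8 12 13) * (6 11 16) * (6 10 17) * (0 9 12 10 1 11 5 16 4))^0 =(17)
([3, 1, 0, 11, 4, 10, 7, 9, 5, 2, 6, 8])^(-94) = (0 6 11 9 5)(2 10 3 7 8)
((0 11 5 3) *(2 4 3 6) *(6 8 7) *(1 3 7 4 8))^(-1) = (0 3 1 5 11)(2 6 7 4 8)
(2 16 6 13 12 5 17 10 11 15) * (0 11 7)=(0 11 15 2 16 6 13 12 5 17 10 7)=[11, 1, 16, 3, 4, 17, 13, 0, 8, 9, 7, 15, 5, 12, 14, 2, 6, 10]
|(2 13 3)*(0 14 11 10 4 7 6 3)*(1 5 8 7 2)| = |(0 14 11 10 4 2 13)(1 5 8 7 6 3)| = 42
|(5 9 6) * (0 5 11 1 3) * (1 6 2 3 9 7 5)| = 10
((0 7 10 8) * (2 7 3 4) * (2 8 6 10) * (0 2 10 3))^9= ((2 7 10 6 3 4 8))^9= (2 10 3 8 7 6 4)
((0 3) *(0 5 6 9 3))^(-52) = ((3 5 6 9))^(-52) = (9)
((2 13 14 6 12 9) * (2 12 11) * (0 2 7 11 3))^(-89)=((0 2 13 14 6 3)(7 11)(9 12))^(-89)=(0 2 13 14 6 3)(7 11)(9 12)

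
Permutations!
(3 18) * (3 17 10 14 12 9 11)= (3 18 17 10 14 12 9 11)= [0, 1, 2, 18, 4, 5, 6, 7, 8, 11, 14, 3, 9, 13, 12, 15, 16, 10, 17]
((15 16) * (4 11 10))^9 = (15 16) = ((4 11 10)(15 16))^9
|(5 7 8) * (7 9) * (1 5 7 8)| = 5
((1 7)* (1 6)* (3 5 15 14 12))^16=((1 7 6)(3 5 15 14 12))^16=(1 7 6)(3 5 15 14 12)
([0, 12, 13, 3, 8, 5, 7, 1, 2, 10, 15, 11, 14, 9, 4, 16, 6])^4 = (1 8 10 7 4 9 6 14 13 16 12 2 15)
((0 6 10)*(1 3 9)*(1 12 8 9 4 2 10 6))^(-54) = (12)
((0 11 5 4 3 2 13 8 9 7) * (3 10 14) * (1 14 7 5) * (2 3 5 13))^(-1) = ((0 11 1 14 5 4 10 7)(8 9 13))^(-1) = (0 7 10 4 5 14 1 11)(8 13 9)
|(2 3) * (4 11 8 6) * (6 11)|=2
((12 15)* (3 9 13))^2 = ((3 9 13)(12 15))^2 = (15)(3 13 9)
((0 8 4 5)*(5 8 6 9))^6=((0 6 9 5)(4 8))^6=(0 9)(5 6)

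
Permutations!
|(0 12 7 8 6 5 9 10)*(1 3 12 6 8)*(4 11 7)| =30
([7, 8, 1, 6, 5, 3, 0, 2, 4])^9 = (8)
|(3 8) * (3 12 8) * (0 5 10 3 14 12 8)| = |(0 5 10 3 14 12)| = 6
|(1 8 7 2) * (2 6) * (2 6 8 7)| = 4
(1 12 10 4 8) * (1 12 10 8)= (1 10 4)(8 12)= [0, 10, 2, 3, 1, 5, 6, 7, 12, 9, 4, 11, 8]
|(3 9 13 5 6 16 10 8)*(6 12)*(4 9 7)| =|(3 7 4 9 13 5 12 6 16 10 8)| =11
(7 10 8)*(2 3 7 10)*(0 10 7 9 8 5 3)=(0 10 5 3 9 8 7 2)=[10, 1, 0, 9, 4, 3, 6, 2, 7, 8, 5]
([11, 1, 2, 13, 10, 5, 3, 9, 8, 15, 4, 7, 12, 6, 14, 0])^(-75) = (15)(4 10)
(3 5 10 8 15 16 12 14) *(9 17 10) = (3 5 9 17 10 8 15 16 12 14) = [0, 1, 2, 5, 4, 9, 6, 7, 15, 17, 8, 11, 14, 13, 3, 16, 12, 10]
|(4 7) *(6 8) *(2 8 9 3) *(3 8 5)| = |(2 5 3)(4 7)(6 9 8)| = 6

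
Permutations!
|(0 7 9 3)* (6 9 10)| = 6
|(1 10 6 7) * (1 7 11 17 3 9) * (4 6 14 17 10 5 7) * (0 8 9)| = 13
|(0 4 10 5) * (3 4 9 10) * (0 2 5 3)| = 10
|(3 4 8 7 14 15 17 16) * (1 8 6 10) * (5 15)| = 12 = |(1 8 7 14 5 15 17 16 3 4 6 10)|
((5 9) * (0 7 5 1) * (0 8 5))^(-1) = ((0 7)(1 8 5 9))^(-1) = (0 7)(1 9 5 8)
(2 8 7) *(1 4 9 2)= (1 4 9 2 8 7)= [0, 4, 8, 3, 9, 5, 6, 1, 7, 2]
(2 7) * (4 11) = (2 7)(4 11) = [0, 1, 7, 3, 11, 5, 6, 2, 8, 9, 10, 4]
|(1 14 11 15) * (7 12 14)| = 6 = |(1 7 12 14 11 15)|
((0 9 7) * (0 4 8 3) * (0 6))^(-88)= (0 4 6 7 3 9 8)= ((0 9 7 4 8 3 6))^(-88)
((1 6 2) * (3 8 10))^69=((1 6 2)(3 8 10))^69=(10)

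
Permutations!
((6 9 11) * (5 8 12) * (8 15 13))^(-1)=(5 12 8 13 15)(6 11 9)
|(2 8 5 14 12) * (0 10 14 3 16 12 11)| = 12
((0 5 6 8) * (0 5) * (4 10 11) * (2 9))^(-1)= (2 9)(4 11 10)(5 8 6)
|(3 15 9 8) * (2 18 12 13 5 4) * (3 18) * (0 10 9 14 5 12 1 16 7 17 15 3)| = 14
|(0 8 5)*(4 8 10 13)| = |(0 10 13 4 8 5)| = 6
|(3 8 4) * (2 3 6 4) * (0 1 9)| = |(0 1 9)(2 3 8)(4 6)| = 6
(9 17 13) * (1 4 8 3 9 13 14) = (1 4 8 3 9 17 14) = [0, 4, 2, 9, 8, 5, 6, 7, 3, 17, 10, 11, 12, 13, 1, 15, 16, 14]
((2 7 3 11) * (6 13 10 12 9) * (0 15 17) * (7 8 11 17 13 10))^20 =(0 13 3)(2 11 8)(7 17 15)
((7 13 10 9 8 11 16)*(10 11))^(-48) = ((7 13 11 16)(8 10 9))^(-48) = (16)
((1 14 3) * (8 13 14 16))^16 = (1 14 8)(3 13 16)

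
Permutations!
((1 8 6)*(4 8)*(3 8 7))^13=(1 4 7 3 8 6)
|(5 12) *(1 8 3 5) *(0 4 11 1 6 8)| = |(0 4 11 1)(3 5 12 6 8)| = 20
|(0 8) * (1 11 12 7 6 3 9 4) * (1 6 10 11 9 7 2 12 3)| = 4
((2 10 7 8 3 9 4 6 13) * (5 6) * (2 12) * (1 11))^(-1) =(1 11)(2 12 13 6 5 4 9 3 8 7 10)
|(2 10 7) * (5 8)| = 6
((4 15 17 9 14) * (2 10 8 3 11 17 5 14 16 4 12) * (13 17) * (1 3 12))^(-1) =(1 14 5 15 4 16 9 17 13 11 3)(2 12 8 10)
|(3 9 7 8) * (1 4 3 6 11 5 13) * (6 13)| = 21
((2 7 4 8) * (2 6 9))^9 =((2 7 4 8 6 9))^9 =(2 8)(4 9)(6 7)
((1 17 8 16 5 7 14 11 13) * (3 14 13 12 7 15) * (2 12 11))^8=((1 17 8 16 5 15 3 14 2 12 7 13))^8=(1 2 5)(3 8 7)(12 15 17)(13 14 16)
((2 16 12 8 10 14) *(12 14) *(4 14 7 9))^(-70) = (2 7 4)(8 12 10)(9 14 16)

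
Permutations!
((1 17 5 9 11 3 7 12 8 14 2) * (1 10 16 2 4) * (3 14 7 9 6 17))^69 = (17)(1 11)(3 14)(4 9) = ((1 3 9 11 14 4)(2 10 16)(5 6 17)(7 12 8))^69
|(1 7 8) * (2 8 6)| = 5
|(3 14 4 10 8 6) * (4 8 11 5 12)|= 20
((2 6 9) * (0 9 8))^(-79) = (0 9 2 6 8)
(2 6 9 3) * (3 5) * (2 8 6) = (3 8 6 9 5) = [0, 1, 2, 8, 4, 3, 9, 7, 6, 5]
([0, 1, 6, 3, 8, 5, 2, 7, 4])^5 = [0, 1, 6, 3, 8, 5, 2, 7, 4]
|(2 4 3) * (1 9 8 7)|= 12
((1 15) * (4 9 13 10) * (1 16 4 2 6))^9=(16)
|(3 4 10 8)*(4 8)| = |(3 8)(4 10)| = 2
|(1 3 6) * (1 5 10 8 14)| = 7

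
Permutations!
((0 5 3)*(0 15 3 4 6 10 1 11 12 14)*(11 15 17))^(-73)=(0 14 12 11 17 3 15 1 10 6 4 5)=((0 5 4 6 10 1 15 3 17 11 12 14))^(-73)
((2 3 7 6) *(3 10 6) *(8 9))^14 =((2 10 6)(3 7)(8 9))^14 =(2 6 10)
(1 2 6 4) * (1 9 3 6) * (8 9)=(1 2)(3 6 4 8 9)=[0, 2, 1, 6, 8, 5, 4, 7, 9, 3]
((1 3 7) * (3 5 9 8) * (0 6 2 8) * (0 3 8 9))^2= (0 2 3 1)(5 6 9 7)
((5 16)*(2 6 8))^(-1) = (2 8 6)(5 16)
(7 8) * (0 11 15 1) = (0 11 15 1)(7 8) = [11, 0, 2, 3, 4, 5, 6, 8, 7, 9, 10, 15, 12, 13, 14, 1]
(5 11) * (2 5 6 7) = (2 5 11 6 7) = [0, 1, 5, 3, 4, 11, 7, 2, 8, 9, 10, 6]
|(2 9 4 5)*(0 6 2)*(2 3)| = 7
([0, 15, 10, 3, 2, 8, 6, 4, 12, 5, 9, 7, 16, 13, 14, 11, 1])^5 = (1 2 12 7 5 15 10 16 4 8 11 9)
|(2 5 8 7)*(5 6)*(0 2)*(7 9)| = |(0 2 6 5 8 9 7)| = 7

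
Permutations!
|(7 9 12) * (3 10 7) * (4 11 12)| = 7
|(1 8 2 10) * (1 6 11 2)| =4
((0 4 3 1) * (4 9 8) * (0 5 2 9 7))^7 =(9)(0 7)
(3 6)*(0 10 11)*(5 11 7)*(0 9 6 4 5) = (0 10 7)(3 4 5 11 9 6) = [10, 1, 2, 4, 5, 11, 3, 0, 8, 6, 7, 9]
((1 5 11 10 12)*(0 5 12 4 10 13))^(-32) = ((0 5 11 13)(1 12)(4 10))^(-32) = (13)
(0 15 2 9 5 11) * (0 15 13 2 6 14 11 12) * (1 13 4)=(0 4 1 13 2 9 5 12)(6 14 11 15)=[4, 13, 9, 3, 1, 12, 14, 7, 8, 5, 10, 15, 0, 2, 11, 6]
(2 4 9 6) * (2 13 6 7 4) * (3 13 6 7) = (3 13 7 4 9) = [0, 1, 2, 13, 9, 5, 6, 4, 8, 3, 10, 11, 12, 7]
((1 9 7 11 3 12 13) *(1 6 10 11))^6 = ((1 9 7)(3 12 13 6 10 11))^6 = (13)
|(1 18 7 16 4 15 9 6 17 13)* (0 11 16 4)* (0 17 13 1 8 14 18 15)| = |(0 11 16 17 1 15 9 6 13 8 14 18 7 4)| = 14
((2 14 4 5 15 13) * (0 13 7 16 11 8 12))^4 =((0 13 2 14 4 5 15 7 16 11 8 12))^4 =(0 4 16)(2 15 8)(5 11 13)(7 12 14)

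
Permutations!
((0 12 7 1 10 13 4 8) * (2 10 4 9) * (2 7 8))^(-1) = (0 8 12)(1 7 9 13 10 2 4)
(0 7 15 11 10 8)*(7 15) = (0 15 11 10 8) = [15, 1, 2, 3, 4, 5, 6, 7, 0, 9, 8, 10, 12, 13, 14, 11]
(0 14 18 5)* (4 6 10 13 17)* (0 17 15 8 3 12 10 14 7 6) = (0 7 6 14 18 5 17 4)(3 12 10 13 15 8) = [7, 1, 2, 12, 0, 17, 14, 6, 3, 9, 13, 11, 10, 15, 18, 8, 16, 4, 5]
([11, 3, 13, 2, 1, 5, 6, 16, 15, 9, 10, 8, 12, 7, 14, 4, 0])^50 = (0 3 11 2 8 13 15 7 4 16 1)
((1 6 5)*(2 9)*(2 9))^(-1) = (9)(1 5 6)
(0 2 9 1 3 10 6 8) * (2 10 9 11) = (0 10 6 8)(1 3 9)(2 11) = [10, 3, 11, 9, 4, 5, 8, 7, 0, 1, 6, 2]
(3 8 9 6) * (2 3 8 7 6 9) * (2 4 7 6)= [0, 1, 3, 6, 7, 5, 8, 2, 4, 9]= (9)(2 3 6 8 4 7)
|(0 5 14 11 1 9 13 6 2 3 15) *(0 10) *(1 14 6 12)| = 28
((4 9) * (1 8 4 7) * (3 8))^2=((1 3 8 4 9 7))^2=(1 8 9)(3 4 7)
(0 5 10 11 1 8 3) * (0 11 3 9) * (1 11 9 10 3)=(11)(0 5 3 9)(1 8 10)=[5, 8, 2, 9, 4, 3, 6, 7, 10, 0, 1, 11]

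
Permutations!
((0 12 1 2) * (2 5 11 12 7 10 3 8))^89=((0 7 10 3 8 2)(1 5 11 12))^89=(0 2 8 3 10 7)(1 5 11 12)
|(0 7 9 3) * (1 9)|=5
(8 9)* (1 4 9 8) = (1 4 9) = [0, 4, 2, 3, 9, 5, 6, 7, 8, 1]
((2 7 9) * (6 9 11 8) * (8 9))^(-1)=(2 9 11 7)(6 8)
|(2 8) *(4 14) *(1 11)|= |(1 11)(2 8)(4 14)|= 2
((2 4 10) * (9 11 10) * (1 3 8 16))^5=(1 3 8 16)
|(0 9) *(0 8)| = |(0 9 8)| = 3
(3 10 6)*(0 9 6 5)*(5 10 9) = (10)(0 5)(3 9 6) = [5, 1, 2, 9, 4, 0, 3, 7, 8, 6, 10]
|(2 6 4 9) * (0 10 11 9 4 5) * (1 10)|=8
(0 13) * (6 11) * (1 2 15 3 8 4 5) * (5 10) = (0 13)(1 2 15 3 8 4 10 5)(6 11) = [13, 2, 15, 8, 10, 1, 11, 7, 4, 9, 5, 6, 12, 0, 14, 3]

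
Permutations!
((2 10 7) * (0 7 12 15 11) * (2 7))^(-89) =(0 2 10 12 15 11)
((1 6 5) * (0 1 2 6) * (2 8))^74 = ((0 1)(2 6 5 8))^74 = (2 5)(6 8)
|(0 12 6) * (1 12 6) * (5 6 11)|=4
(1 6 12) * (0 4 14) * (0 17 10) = (0 4 14 17 10)(1 6 12) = [4, 6, 2, 3, 14, 5, 12, 7, 8, 9, 0, 11, 1, 13, 17, 15, 16, 10]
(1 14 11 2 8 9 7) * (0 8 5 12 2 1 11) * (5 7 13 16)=(0 8 9 13 16 5 12 2 7 11 1 14)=[8, 14, 7, 3, 4, 12, 6, 11, 9, 13, 10, 1, 2, 16, 0, 15, 5]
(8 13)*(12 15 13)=(8 12 15 13)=[0, 1, 2, 3, 4, 5, 6, 7, 12, 9, 10, 11, 15, 8, 14, 13]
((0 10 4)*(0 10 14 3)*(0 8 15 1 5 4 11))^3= (0 8 5 11 3 1 10 14 15 4)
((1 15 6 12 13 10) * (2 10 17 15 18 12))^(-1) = (1 10 2 6 15 17 13 12 18)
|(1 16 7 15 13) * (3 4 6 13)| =|(1 16 7 15 3 4 6 13)| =8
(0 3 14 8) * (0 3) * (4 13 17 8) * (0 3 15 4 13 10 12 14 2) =(0 3 2)(4 10 12 14 13 17 8 15) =[3, 1, 0, 2, 10, 5, 6, 7, 15, 9, 12, 11, 14, 17, 13, 4, 16, 8]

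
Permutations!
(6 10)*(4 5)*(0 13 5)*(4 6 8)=(0 13 5 6 10 8 4)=[13, 1, 2, 3, 0, 6, 10, 7, 4, 9, 8, 11, 12, 5]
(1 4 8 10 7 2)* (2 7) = [0, 4, 1, 3, 8, 5, 6, 7, 10, 9, 2] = (1 4 8 10 2)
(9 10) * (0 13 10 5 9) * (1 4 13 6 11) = (0 6 11 1 4 13 10)(5 9) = [6, 4, 2, 3, 13, 9, 11, 7, 8, 5, 0, 1, 12, 10]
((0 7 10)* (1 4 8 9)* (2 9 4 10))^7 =(0 7 2 9 1 10)(4 8) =((0 7 2 9 1 10)(4 8))^7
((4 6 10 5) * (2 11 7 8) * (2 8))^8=((2 11 7)(4 6 10 5))^8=(2 7 11)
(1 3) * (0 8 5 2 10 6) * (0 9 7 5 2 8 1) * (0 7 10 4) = [1, 3, 4, 7, 0, 8, 9, 5, 2, 10, 6] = (0 1 3 7 5 8 2 4)(6 9 10)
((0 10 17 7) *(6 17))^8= (0 17 10 7 6)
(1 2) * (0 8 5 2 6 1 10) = [8, 6, 10, 3, 4, 2, 1, 7, 5, 9, 0] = (0 8 5 2 10)(1 6)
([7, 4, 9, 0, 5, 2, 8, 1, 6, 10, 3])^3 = [4, 2, 3, 1, 9, 10, 8, 5, 6, 0, 7]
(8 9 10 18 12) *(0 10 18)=(0 10)(8 9 18 12)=[10, 1, 2, 3, 4, 5, 6, 7, 9, 18, 0, 11, 8, 13, 14, 15, 16, 17, 12]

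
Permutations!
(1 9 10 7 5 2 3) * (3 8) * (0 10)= (0 10 7 5 2 8 3 1 9)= [10, 9, 8, 1, 4, 2, 6, 5, 3, 0, 7]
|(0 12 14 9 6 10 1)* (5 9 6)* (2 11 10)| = |(0 12 14 6 2 11 10 1)(5 9)| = 8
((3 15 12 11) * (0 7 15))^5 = (0 3 11 12 15 7)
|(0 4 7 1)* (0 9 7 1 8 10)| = 7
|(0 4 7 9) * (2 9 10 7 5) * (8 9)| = |(0 4 5 2 8 9)(7 10)| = 6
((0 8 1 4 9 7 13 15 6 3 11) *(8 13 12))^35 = (0 11 3 6 15 13)(1 8 12 7 9 4)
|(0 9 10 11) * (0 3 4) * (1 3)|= |(0 9 10 11 1 3 4)|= 7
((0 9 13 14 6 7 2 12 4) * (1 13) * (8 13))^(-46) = (0 12 7 14 8 9 4 2 6 13 1)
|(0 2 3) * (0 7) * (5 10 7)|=|(0 2 3 5 10 7)|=6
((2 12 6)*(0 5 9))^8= (0 9 5)(2 6 12)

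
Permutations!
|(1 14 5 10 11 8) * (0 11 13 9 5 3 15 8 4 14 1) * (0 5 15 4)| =|(0 11)(3 4 14)(5 10 13 9 15 8)| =6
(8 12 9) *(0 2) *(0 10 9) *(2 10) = (0 10 9 8 12) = [10, 1, 2, 3, 4, 5, 6, 7, 12, 8, 9, 11, 0]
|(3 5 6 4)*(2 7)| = 4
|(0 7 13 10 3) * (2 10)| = |(0 7 13 2 10 3)| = 6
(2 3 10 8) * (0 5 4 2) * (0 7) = (0 5 4 2 3 10 8 7) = [5, 1, 3, 10, 2, 4, 6, 0, 7, 9, 8]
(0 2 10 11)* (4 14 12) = [2, 1, 10, 3, 14, 5, 6, 7, 8, 9, 11, 0, 4, 13, 12] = (0 2 10 11)(4 14 12)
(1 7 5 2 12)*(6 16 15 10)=(1 7 5 2 12)(6 16 15 10)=[0, 7, 12, 3, 4, 2, 16, 5, 8, 9, 6, 11, 1, 13, 14, 10, 15]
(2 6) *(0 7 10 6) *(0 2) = (0 7 10 6) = [7, 1, 2, 3, 4, 5, 0, 10, 8, 9, 6]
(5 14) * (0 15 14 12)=(0 15 14 5 12)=[15, 1, 2, 3, 4, 12, 6, 7, 8, 9, 10, 11, 0, 13, 5, 14]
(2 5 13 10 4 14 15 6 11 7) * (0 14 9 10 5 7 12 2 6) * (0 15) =(15)(0 14)(2 7 6 11 12)(4 9 10)(5 13) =[14, 1, 7, 3, 9, 13, 11, 6, 8, 10, 4, 12, 2, 5, 0, 15]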